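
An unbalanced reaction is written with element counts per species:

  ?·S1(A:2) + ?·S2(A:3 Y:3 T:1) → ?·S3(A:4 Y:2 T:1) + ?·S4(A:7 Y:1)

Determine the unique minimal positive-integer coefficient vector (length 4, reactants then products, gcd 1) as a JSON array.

Coefficients: [4, 1, 1, 1]

A: 4·2+1·3 = 11 | 1·4+1·7 = 11
Y: 4·0+1·3 = 3 | 1·2+1·1 = 3
T: 4·0+1·1 = 1 | 1·1+1·0 = 1
gcd(4,1,1,1) = 1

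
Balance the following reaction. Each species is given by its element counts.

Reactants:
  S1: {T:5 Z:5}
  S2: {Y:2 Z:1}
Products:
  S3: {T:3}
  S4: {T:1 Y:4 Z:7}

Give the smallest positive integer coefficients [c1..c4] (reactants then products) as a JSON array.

Coefficients: [3, 6, 4, 3]

T: 3·5+6·0 = 15 | 4·3+3·1 = 15
Y: 3·0+6·2 = 12 | 4·0+3·4 = 12
Z: 3·5+6·1 = 21 | 4·0+3·7 = 21
gcd(3,6,4,3) = 1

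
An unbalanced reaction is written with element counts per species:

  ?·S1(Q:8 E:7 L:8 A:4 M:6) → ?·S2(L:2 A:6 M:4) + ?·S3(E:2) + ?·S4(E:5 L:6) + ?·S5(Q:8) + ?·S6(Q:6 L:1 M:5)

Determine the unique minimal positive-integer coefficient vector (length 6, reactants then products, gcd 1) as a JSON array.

Coefficients: [6, 4, 6, 6, 3, 4]

Q: 6·8 = 48 | 4·0+6·0+6·0+3·8+4·6 = 48
E: 6·7 = 42 | 4·0+6·2+6·5+3·0+4·0 = 42
L: 6·8 = 48 | 4·2+6·0+6·6+3·0+4·1 = 48
A: 6·4 = 24 | 4·6+6·0+6·0+3·0+4·0 = 24
M: 6·6 = 36 | 4·4+6·0+6·0+3·0+4·5 = 36
gcd(6,4,6,6,3,4) = 1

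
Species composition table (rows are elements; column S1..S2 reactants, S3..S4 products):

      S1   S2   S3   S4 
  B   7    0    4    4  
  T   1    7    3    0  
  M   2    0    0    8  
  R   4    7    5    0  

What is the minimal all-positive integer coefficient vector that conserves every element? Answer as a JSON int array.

B: 4·7+2·0 = 28 | 6·4+1·4 = 28
T: 4·1+2·7 = 18 | 6·3+1·0 = 18
M: 4·2+2·0 = 8 | 6·0+1·8 = 8
R: 4·4+2·7 = 30 | 6·5+1·0 = 30
gcd(4,2,6,1) = 1

Coefficients: [4, 2, 6, 1]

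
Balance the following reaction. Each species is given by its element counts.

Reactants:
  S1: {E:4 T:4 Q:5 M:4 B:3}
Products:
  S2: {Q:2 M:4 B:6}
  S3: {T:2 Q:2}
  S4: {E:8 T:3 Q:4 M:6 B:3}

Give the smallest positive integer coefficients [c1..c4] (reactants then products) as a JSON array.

Coefficients: [4, 1, 5, 2]

E: 4·4 = 16 | 1·0+5·0+2·8 = 16
T: 4·4 = 16 | 1·0+5·2+2·3 = 16
Q: 4·5 = 20 | 1·2+5·2+2·4 = 20
M: 4·4 = 16 | 1·4+5·0+2·6 = 16
B: 4·3 = 12 | 1·6+5·0+2·3 = 12
gcd(4,1,5,2) = 1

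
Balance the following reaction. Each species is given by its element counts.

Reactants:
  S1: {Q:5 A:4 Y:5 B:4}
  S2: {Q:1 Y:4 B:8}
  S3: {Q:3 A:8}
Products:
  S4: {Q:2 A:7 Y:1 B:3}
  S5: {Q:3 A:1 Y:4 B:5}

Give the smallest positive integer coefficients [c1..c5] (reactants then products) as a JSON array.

Q: 2·5+5·1+5·3 = 30 | 6·2+6·3 = 30
A: 2·4+5·0+5·8 = 48 | 6·7+6·1 = 48
Y: 2·5+5·4+5·0 = 30 | 6·1+6·4 = 30
B: 2·4+5·8+5·0 = 48 | 6·3+6·5 = 48
gcd(2,5,5,6,6) = 1

Coefficients: [2, 5, 5, 6, 6]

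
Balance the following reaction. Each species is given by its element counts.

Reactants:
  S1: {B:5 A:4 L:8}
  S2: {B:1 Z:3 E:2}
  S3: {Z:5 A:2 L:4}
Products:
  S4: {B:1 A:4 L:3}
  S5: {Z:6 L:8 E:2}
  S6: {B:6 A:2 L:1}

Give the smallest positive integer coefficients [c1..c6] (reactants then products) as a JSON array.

Coefficients: [6, 5, 3, 5, 5, 5]

B: 6·5+5·1+3·0 = 35 | 5·1+5·0+5·6 = 35
Z: 6·0+5·3+3·5 = 30 | 5·0+5·6+5·0 = 30
A: 6·4+5·0+3·2 = 30 | 5·4+5·0+5·2 = 30
L: 6·8+5·0+3·4 = 60 | 5·3+5·8+5·1 = 60
E: 6·0+5·2+3·0 = 10 | 5·0+5·2+5·0 = 10
gcd(6,5,3,5,5,5) = 1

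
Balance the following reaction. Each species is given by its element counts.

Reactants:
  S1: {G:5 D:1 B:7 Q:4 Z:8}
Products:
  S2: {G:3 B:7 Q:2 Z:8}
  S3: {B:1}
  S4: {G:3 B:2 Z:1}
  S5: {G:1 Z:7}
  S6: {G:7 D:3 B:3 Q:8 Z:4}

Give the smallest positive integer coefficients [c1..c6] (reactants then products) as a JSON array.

G: 6·5 = 30 | 4·3+6·0+1·3+1·1+2·7 = 30
D: 6·1 = 6 | 4·0+6·0+1·0+1·0+2·3 = 6
B: 6·7 = 42 | 4·7+6·1+1·2+1·0+2·3 = 42
Q: 6·4 = 24 | 4·2+6·0+1·0+1·0+2·8 = 24
Z: 6·8 = 48 | 4·8+6·0+1·1+1·7+2·4 = 48
gcd(6,4,6,1,1,2) = 1

Coefficients: [6, 4, 6, 1, 1, 2]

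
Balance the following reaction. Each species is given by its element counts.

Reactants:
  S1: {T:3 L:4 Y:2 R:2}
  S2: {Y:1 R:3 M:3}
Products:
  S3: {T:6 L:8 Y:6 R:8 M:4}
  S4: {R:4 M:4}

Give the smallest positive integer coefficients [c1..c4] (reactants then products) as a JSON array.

T: 4·3+4·0 = 12 | 2·6+1·0 = 12
L: 4·4+4·0 = 16 | 2·8+1·0 = 16
Y: 4·2+4·1 = 12 | 2·6+1·0 = 12
R: 4·2+4·3 = 20 | 2·8+1·4 = 20
M: 4·0+4·3 = 12 | 2·4+1·4 = 12
gcd(4,4,2,1) = 1

Coefficients: [4, 4, 2, 1]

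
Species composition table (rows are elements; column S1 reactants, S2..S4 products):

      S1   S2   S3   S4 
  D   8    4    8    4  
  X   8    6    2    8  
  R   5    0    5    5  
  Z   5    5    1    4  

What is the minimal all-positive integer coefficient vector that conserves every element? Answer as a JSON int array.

D: 2·8 = 16 | 1·4+1·8+1·4 = 16
X: 2·8 = 16 | 1·6+1·2+1·8 = 16
R: 2·5 = 10 | 1·0+1·5+1·5 = 10
Z: 2·5 = 10 | 1·5+1·1+1·4 = 10
gcd(2,1,1,1) = 1

Coefficients: [2, 1, 1, 1]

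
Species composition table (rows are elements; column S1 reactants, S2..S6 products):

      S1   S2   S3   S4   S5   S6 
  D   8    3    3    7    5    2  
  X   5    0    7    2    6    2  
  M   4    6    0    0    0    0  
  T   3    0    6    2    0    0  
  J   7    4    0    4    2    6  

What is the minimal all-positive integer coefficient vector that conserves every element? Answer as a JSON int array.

D: 6·8 = 48 | 4·3+2·3+3·7+1·5+2·2 = 48
X: 6·5 = 30 | 4·0+2·7+3·2+1·6+2·2 = 30
M: 6·4 = 24 | 4·6+2·0+3·0+1·0+2·0 = 24
T: 6·3 = 18 | 4·0+2·6+3·2+1·0+2·0 = 18
J: 6·7 = 42 | 4·4+2·0+3·4+1·2+2·6 = 42
gcd(6,4,2,3,1,2) = 1

Coefficients: [6, 4, 2, 3, 1, 2]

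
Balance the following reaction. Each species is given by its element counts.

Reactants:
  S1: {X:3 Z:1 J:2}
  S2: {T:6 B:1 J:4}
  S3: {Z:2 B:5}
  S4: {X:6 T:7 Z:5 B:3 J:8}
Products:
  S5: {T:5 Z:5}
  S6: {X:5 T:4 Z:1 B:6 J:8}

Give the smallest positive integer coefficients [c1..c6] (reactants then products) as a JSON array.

Coefficients: [6, 5, 5, 2, 4, 6]

X: 6·3+5·0+5·0+2·6 = 30 | 4·0+6·5 = 30
T: 6·0+5·6+5·0+2·7 = 44 | 4·5+6·4 = 44
Z: 6·1+5·0+5·2+2·5 = 26 | 4·5+6·1 = 26
B: 6·0+5·1+5·5+2·3 = 36 | 4·0+6·6 = 36
J: 6·2+5·4+5·0+2·8 = 48 | 4·0+6·8 = 48
gcd(6,5,5,2,4,6) = 1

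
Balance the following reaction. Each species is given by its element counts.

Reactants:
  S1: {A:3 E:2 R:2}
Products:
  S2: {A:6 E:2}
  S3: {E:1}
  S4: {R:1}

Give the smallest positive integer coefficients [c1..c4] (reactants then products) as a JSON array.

A: 2·3 = 6 | 1·6+2·0+4·0 = 6
E: 2·2 = 4 | 1·2+2·1+4·0 = 4
R: 2·2 = 4 | 1·0+2·0+4·1 = 4
gcd(2,1,2,4) = 1

Coefficients: [2, 1, 2, 4]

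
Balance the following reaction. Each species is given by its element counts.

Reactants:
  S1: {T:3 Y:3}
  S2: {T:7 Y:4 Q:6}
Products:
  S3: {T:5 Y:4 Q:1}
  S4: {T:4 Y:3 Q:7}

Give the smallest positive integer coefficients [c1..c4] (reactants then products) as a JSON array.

T: 5·3+2·7 = 29 | 5·5+1·4 = 29
Y: 5·3+2·4 = 23 | 5·4+1·3 = 23
Q: 5·0+2·6 = 12 | 5·1+1·7 = 12
gcd(5,2,5,1) = 1

Coefficients: [5, 2, 5, 1]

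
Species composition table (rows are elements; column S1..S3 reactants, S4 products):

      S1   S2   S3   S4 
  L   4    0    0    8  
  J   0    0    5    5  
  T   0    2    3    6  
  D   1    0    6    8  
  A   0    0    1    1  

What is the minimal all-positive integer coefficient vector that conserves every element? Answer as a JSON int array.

L: 4·4+3·0+2·0 = 16 | 2·8 = 16
J: 4·0+3·0+2·5 = 10 | 2·5 = 10
T: 4·0+3·2+2·3 = 12 | 2·6 = 12
D: 4·1+3·0+2·6 = 16 | 2·8 = 16
A: 4·0+3·0+2·1 = 2 | 2·1 = 2
gcd(4,3,2,2) = 1

Coefficients: [4, 3, 2, 2]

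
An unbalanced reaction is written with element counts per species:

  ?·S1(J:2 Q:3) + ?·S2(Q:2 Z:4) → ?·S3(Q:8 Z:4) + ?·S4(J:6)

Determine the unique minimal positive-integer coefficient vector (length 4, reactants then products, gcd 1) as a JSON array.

Coefficients: [6, 3, 3, 2]

J: 6·2+3·0 = 12 | 3·0+2·6 = 12
Q: 6·3+3·2 = 24 | 3·8+2·0 = 24
Z: 6·0+3·4 = 12 | 3·4+2·0 = 12
gcd(6,3,3,2) = 1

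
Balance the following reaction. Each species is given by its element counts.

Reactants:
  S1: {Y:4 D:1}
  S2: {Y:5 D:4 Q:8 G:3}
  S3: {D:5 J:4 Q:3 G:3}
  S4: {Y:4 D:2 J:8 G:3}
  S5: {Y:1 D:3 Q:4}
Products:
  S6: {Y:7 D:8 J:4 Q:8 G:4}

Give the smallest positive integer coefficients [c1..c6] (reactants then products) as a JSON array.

Coefficients: [5, 3, 4, 1, 3, 6]

Y: 5·4+3·5+4·0+1·4+3·1 = 42 | 6·7 = 42
D: 5·1+3·4+4·5+1·2+3·3 = 48 | 6·8 = 48
J: 5·0+3·0+4·4+1·8+3·0 = 24 | 6·4 = 24
Q: 5·0+3·8+4·3+1·0+3·4 = 48 | 6·8 = 48
G: 5·0+3·3+4·3+1·3+3·0 = 24 | 6·4 = 24
gcd(5,3,4,1,3,6) = 1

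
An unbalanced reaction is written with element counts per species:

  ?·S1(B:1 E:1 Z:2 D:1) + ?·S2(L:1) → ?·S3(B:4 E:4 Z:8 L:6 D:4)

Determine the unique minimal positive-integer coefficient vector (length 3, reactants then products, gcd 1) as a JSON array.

B: 4·1+6·0 = 4 | 1·4 = 4
E: 4·1+6·0 = 4 | 1·4 = 4
Z: 4·2+6·0 = 8 | 1·8 = 8
L: 4·0+6·1 = 6 | 1·6 = 6
D: 4·1+6·0 = 4 | 1·4 = 4
gcd(4,6,1) = 1

Coefficients: [4, 6, 1]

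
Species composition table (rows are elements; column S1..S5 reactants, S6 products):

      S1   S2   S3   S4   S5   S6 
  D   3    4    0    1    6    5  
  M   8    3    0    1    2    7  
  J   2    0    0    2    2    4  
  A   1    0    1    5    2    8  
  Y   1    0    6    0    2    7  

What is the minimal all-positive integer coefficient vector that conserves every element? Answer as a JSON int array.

D: 3·3+1·4+5·0+6·1+1·6 = 25 | 5·5 = 25
M: 3·8+1·3+5·0+6·1+1·2 = 35 | 5·7 = 35
J: 3·2+1·0+5·0+6·2+1·2 = 20 | 5·4 = 20
A: 3·1+1·0+5·1+6·5+1·2 = 40 | 5·8 = 40
Y: 3·1+1·0+5·6+6·0+1·2 = 35 | 5·7 = 35
gcd(3,1,5,6,1,5) = 1

Coefficients: [3, 1, 5, 6, 1, 5]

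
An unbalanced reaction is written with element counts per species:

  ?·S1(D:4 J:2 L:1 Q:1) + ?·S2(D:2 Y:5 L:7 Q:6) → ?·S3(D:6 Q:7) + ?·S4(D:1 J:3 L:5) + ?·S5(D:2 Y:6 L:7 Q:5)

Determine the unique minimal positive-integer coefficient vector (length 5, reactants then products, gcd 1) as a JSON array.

Coefficients: [3, 6, 2, 2, 5]

D: 3·4+6·2 = 24 | 2·6+2·1+5·2 = 24
Y: 3·0+6·5 = 30 | 2·0+2·0+5·6 = 30
J: 3·2+6·0 = 6 | 2·0+2·3+5·0 = 6
L: 3·1+6·7 = 45 | 2·0+2·5+5·7 = 45
Q: 3·1+6·6 = 39 | 2·7+2·0+5·5 = 39
gcd(3,6,2,2,5) = 1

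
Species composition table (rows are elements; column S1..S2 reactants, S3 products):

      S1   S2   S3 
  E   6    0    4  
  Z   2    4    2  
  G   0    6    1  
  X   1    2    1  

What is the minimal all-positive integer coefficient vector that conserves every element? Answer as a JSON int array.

Coefficients: [4, 1, 6]

E: 4·6+1·0 = 24 | 6·4 = 24
Z: 4·2+1·4 = 12 | 6·2 = 12
G: 4·0+1·6 = 6 | 6·1 = 6
X: 4·1+1·2 = 6 | 6·1 = 6
gcd(4,1,6) = 1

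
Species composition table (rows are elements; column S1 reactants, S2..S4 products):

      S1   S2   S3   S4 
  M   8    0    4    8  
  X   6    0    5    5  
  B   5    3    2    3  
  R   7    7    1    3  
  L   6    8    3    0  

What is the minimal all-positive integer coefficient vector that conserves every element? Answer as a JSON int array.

Coefficients: [5, 3, 2, 4]

M: 5·8 = 40 | 3·0+2·4+4·8 = 40
X: 5·6 = 30 | 3·0+2·5+4·5 = 30
B: 5·5 = 25 | 3·3+2·2+4·3 = 25
R: 5·7 = 35 | 3·7+2·1+4·3 = 35
L: 5·6 = 30 | 3·8+2·3+4·0 = 30
gcd(5,3,2,4) = 1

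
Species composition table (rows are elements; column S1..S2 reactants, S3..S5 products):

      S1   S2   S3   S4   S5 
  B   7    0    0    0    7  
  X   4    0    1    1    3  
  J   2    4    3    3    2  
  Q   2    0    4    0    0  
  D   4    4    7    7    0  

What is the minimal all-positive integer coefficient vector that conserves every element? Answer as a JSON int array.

B: 4·7+3·0 = 28 | 2·0+2·0+4·7 = 28
X: 4·4+3·0 = 16 | 2·1+2·1+4·3 = 16
J: 4·2+3·4 = 20 | 2·3+2·3+4·2 = 20
Q: 4·2+3·0 = 8 | 2·4+2·0+4·0 = 8
D: 4·4+3·4 = 28 | 2·7+2·7+4·0 = 28
gcd(4,3,2,2,4) = 1

Coefficients: [4, 3, 2, 2, 4]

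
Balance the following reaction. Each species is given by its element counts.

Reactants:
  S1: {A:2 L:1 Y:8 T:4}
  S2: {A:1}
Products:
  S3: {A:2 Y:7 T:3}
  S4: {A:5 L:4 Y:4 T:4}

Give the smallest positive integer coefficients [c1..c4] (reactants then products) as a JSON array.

Coefficients: [4, 5, 4, 1]

A: 4·2+5·1 = 13 | 4·2+1·5 = 13
L: 4·1+5·0 = 4 | 4·0+1·4 = 4
Y: 4·8+5·0 = 32 | 4·7+1·4 = 32
T: 4·4+5·0 = 16 | 4·3+1·4 = 16
gcd(4,5,4,1) = 1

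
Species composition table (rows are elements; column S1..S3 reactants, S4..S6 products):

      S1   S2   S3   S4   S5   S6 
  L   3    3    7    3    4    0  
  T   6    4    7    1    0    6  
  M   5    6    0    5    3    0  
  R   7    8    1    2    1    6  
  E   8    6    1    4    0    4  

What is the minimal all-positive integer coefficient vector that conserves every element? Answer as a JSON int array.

Coefficients: [1, 5, 2, 4, 5, 6]

L: 1·3+5·3+2·7 = 32 | 4·3+5·4+6·0 = 32
T: 1·6+5·4+2·7 = 40 | 4·1+5·0+6·6 = 40
M: 1·5+5·6+2·0 = 35 | 4·5+5·3+6·0 = 35
R: 1·7+5·8+2·1 = 49 | 4·2+5·1+6·6 = 49
E: 1·8+5·6+2·1 = 40 | 4·4+5·0+6·4 = 40
gcd(1,5,2,4,5,6) = 1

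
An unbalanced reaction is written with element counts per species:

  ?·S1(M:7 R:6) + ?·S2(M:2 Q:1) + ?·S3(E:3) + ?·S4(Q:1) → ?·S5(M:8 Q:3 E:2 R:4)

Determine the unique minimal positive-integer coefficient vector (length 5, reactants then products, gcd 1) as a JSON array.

M: 2·7+5·2+2·0+4·0 = 24 | 3·8 = 24
Q: 2·0+5·1+2·0+4·1 = 9 | 3·3 = 9
E: 2·0+5·0+2·3+4·0 = 6 | 3·2 = 6
R: 2·6+5·0+2·0+4·0 = 12 | 3·4 = 12
gcd(2,5,2,4,3) = 1

Coefficients: [2, 5, 2, 4, 3]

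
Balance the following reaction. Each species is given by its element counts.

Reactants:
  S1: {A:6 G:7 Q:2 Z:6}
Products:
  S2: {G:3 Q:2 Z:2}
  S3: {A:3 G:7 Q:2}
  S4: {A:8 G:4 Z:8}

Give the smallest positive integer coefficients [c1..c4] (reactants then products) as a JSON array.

Coefficients: [5, 3, 2, 3]

A: 5·6 = 30 | 3·0+2·3+3·8 = 30
G: 5·7 = 35 | 3·3+2·7+3·4 = 35
Q: 5·2 = 10 | 3·2+2·2+3·0 = 10
Z: 5·6 = 30 | 3·2+2·0+3·8 = 30
gcd(5,3,2,3) = 1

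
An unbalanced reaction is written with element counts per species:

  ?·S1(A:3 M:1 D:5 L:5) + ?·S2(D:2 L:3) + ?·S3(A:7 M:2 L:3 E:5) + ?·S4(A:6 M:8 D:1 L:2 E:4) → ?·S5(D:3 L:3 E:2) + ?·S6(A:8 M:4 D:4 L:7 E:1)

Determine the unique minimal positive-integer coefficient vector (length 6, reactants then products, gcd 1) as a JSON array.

Coefficients: [4, 5, 2, 1, 5, 4]

A: 4·3+5·0+2·7+1·6 = 32 | 5·0+4·8 = 32
M: 4·1+5·0+2·2+1·8 = 16 | 5·0+4·4 = 16
D: 4·5+5·2+2·0+1·1 = 31 | 5·3+4·4 = 31
L: 4·5+5·3+2·3+1·2 = 43 | 5·3+4·7 = 43
E: 4·0+5·0+2·5+1·4 = 14 | 5·2+4·1 = 14
gcd(4,5,2,1,5,4) = 1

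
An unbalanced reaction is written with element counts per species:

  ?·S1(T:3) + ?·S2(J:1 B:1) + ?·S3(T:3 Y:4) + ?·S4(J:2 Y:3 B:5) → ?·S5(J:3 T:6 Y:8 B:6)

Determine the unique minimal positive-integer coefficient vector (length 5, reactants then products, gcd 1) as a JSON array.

J: 3·0+4·1+5·0+4·2 = 12 | 4·3 = 12
T: 3·3+4·0+5·3+4·0 = 24 | 4·6 = 24
Y: 3·0+4·0+5·4+4·3 = 32 | 4·8 = 32
B: 3·0+4·1+5·0+4·5 = 24 | 4·6 = 24
gcd(3,4,5,4,4) = 1

Coefficients: [3, 4, 5, 4, 4]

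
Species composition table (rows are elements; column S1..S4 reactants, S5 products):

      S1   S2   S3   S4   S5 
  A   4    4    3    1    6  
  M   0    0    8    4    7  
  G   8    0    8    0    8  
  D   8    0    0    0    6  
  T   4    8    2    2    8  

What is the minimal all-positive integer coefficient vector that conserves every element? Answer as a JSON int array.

A: 3·4+1·4+1·3+5·1 = 24 | 4·6 = 24
M: 3·0+1·0+1·8+5·4 = 28 | 4·7 = 28
G: 3·8+1·0+1·8+5·0 = 32 | 4·8 = 32
D: 3·8+1·0+1·0+5·0 = 24 | 4·6 = 24
T: 3·4+1·8+1·2+5·2 = 32 | 4·8 = 32
gcd(3,1,1,5,4) = 1

Coefficients: [3, 1, 1, 5, 4]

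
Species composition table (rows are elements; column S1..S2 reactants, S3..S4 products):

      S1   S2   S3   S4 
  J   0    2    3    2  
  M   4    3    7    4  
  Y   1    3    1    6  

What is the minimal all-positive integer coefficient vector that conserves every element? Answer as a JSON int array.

Coefficients: [2, 6, 2, 3]

J: 2·0+6·2 = 12 | 2·3+3·2 = 12
M: 2·4+6·3 = 26 | 2·7+3·4 = 26
Y: 2·1+6·3 = 20 | 2·1+3·6 = 20
gcd(2,6,2,3) = 1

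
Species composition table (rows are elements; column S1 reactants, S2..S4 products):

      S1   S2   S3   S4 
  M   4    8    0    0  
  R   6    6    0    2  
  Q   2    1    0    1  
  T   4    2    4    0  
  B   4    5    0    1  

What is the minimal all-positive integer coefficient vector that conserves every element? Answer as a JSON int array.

M: 4·4 = 16 | 2·8+3·0+6·0 = 16
R: 4·6 = 24 | 2·6+3·0+6·2 = 24
Q: 4·2 = 8 | 2·1+3·0+6·1 = 8
T: 4·4 = 16 | 2·2+3·4+6·0 = 16
B: 4·4 = 16 | 2·5+3·0+6·1 = 16
gcd(4,2,3,6) = 1

Coefficients: [4, 2, 3, 6]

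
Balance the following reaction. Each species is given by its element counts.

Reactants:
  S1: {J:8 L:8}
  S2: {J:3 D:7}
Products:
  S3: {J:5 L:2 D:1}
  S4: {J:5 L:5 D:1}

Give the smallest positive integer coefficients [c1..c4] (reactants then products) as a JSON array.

Coefficients: [4, 1, 1, 6]

J: 4·8+1·3 = 35 | 1·5+6·5 = 35
L: 4·8+1·0 = 32 | 1·2+6·5 = 32
D: 4·0+1·7 = 7 | 1·1+6·1 = 7
gcd(4,1,1,6) = 1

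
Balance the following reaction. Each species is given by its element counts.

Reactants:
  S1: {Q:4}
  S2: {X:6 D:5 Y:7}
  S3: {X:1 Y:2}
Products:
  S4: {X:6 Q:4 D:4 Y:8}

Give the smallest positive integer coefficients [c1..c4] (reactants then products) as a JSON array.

X: 5·0+4·6+6·1 = 30 | 5·6 = 30
Q: 5·4+4·0+6·0 = 20 | 5·4 = 20
D: 5·0+4·5+6·0 = 20 | 5·4 = 20
Y: 5·0+4·7+6·2 = 40 | 5·8 = 40
gcd(5,4,6,5) = 1

Coefficients: [5, 4, 6, 5]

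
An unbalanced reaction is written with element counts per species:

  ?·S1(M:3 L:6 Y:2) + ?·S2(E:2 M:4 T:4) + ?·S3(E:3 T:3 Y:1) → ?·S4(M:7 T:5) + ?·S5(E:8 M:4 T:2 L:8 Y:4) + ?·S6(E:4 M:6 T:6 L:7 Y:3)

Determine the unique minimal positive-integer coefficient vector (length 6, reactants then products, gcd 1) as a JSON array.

Coefficients: [6, 6, 4, 2, 1, 4]

E: 6·0+6·2+4·3 = 24 | 2·0+1·8+4·4 = 24
M: 6·3+6·4+4·0 = 42 | 2·7+1·4+4·6 = 42
T: 6·0+6·4+4·3 = 36 | 2·5+1·2+4·6 = 36
L: 6·6+6·0+4·0 = 36 | 2·0+1·8+4·7 = 36
Y: 6·2+6·0+4·1 = 16 | 2·0+1·4+4·3 = 16
gcd(6,6,4,2,1,4) = 1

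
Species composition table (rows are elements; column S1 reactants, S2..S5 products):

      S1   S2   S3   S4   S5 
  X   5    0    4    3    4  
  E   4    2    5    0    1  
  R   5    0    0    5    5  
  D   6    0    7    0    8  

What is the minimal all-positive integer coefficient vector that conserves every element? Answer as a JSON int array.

Coefficients: [5, 4, 2, 3, 2]

X: 5·5 = 25 | 4·0+2·4+3·3+2·4 = 25
E: 5·4 = 20 | 4·2+2·5+3·0+2·1 = 20
R: 5·5 = 25 | 4·0+2·0+3·5+2·5 = 25
D: 5·6 = 30 | 4·0+2·7+3·0+2·8 = 30
gcd(5,4,2,3,2) = 1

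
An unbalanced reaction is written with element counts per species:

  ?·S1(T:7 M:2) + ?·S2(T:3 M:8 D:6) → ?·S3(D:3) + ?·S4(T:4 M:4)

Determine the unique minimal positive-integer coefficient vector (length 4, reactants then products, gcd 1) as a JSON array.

Coefficients: [2, 2, 4, 5]

T: 2·7+2·3 = 20 | 4·0+5·4 = 20
M: 2·2+2·8 = 20 | 4·0+5·4 = 20
D: 2·0+2·6 = 12 | 4·3+5·0 = 12
gcd(2,2,4,5) = 1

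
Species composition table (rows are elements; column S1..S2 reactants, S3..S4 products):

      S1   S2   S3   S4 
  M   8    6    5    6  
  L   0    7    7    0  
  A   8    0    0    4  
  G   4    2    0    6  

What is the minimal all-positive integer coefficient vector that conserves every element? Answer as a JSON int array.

Coefficients: [1, 4, 4, 2]

M: 1·8+4·6 = 32 | 4·5+2·6 = 32
L: 1·0+4·7 = 28 | 4·7+2·0 = 28
A: 1·8+4·0 = 8 | 4·0+2·4 = 8
G: 1·4+4·2 = 12 | 4·0+2·6 = 12
gcd(1,4,4,2) = 1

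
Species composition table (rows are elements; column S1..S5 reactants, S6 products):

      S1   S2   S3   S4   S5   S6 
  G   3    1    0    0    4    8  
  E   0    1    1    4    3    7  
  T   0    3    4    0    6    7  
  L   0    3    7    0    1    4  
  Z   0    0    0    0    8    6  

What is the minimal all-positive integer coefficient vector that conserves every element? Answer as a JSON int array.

Coefficients: [6, 2, 1, 4, 3, 4]

G: 6·3+2·1+1·0+4·0+3·4 = 32 | 4·8 = 32
E: 6·0+2·1+1·1+4·4+3·3 = 28 | 4·7 = 28
T: 6·0+2·3+1·4+4·0+3·6 = 28 | 4·7 = 28
L: 6·0+2·3+1·7+4·0+3·1 = 16 | 4·4 = 16
Z: 6·0+2·0+1·0+4·0+3·8 = 24 | 4·6 = 24
gcd(6,2,1,4,3,4) = 1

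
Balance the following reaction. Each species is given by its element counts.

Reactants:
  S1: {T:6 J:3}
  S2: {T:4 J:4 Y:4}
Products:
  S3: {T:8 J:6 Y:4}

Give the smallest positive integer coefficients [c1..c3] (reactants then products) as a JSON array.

T: 2·6+3·4 = 24 | 3·8 = 24
J: 2·3+3·4 = 18 | 3·6 = 18
Y: 2·0+3·4 = 12 | 3·4 = 12
gcd(2,3,3) = 1

Coefficients: [2, 3, 3]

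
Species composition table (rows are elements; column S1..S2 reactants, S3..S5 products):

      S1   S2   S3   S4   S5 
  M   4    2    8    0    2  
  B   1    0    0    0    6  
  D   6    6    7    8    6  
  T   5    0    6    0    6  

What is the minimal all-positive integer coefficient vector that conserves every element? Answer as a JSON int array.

M: 6·4+5·2 = 34 | 4·8+4·0+1·2 = 34
B: 6·1+5·0 = 6 | 4·0+4·0+1·6 = 6
D: 6·6+5·6 = 66 | 4·7+4·8+1·6 = 66
T: 6·5+5·0 = 30 | 4·6+4·0+1·6 = 30
gcd(6,5,4,4,1) = 1

Coefficients: [6, 5, 4, 4, 1]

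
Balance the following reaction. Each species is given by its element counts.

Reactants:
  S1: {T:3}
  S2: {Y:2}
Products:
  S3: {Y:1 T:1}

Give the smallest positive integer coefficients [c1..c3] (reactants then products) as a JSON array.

Y: 2·0+3·2 = 6 | 6·1 = 6
T: 2·3+3·0 = 6 | 6·1 = 6
gcd(2,3,6) = 1

Coefficients: [2, 3, 6]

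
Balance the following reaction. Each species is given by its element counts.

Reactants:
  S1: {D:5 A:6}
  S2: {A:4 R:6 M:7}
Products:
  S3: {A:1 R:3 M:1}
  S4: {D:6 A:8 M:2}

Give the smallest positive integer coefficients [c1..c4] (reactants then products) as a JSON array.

Coefficients: [6, 2, 4, 5]

D: 6·5+2·0 = 30 | 4·0+5·6 = 30
A: 6·6+2·4 = 44 | 4·1+5·8 = 44
R: 6·0+2·6 = 12 | 4·3+5·0 = 12
M: 6·0+2·7 = 14 | 4·1+5·2 = 14
gcd(6,2,4,5) = 1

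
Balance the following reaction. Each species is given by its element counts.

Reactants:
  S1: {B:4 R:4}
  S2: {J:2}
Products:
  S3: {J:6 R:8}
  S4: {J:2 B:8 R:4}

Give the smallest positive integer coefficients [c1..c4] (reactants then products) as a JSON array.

Coefficients: [4, 5, 1, 2]

J: 4·0+5·2 = 10 | 1·6+2·2 = 10
B: 4·4+5·0 = 16 | 1·0+2·8 = 16
R: 4·4+5·0 = 16 | 1·8+2·4 = 16
gcd(4,5,1,2) = 1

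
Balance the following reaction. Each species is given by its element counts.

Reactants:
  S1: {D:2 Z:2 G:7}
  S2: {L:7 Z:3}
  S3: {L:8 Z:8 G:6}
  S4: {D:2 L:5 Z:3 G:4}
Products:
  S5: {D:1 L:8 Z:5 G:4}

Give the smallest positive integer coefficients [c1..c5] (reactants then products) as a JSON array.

D: 2·2+5·0+1·0+1·2 = 6 | 6·1 = 6
L: 2·0+5·7+1·8+1·5 = 48 | 6·8 = 48
Z: 2·2+5·3+1·8+1·3 = 30 | 6·5 = 30
G: 2·7+5·0+1·6+1·4 = 24 | 6·4 = 24
gcd(2,5,1,1,6) = 1

Coefficients: [2, 5, 1, 1, 6]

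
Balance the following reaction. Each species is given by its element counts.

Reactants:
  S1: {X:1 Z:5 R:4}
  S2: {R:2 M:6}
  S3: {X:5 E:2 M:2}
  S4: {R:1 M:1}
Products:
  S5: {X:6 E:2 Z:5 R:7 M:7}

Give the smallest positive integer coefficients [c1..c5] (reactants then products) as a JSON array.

Coefficients: [2, 1, 2, 4, 2]

X: 2·1+1·0+2·5+4·0 = 12 | 2·6 = 12
E: 2·0+1·0+2·2+4·0 = 4 | 2·2 = 4
Z: 2·5+1·0+2·0+4·0 = 10 | 2·5 = 10
R: 2·4+1·2+2·0+4·1 = 14 | 2·7 = 14
M: 2·0+1·6+2·2+4·1 = 14 | 2·7 = 14
gcd(2,1,2,4,2) = 1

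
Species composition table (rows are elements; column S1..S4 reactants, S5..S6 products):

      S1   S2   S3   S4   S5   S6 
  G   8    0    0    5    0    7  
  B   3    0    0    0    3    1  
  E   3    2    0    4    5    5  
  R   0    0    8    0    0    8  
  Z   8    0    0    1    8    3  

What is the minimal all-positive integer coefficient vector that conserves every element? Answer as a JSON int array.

G: 2·8+5·0+3·0+1·5 = 21 | 1·0+3·7 = 21
B: 2·3+5·0+3·0+1·0 = 6 | 1·3+3·1 = 6
E: 2·3+5·2+3·0+1·4 = 20 | 1·5+3·5 = 20
R: 2·0+5·0+3·8+1·0 = 24 | 1·0+3·8 = 24
Z: 2·8+5·0+3·0+1·1 = 17 | 1·8+3·3 = 17
gcd(2,5,3,1,1,3) = 1

Coefficients: [2, 5, 3, 1, 1, 3]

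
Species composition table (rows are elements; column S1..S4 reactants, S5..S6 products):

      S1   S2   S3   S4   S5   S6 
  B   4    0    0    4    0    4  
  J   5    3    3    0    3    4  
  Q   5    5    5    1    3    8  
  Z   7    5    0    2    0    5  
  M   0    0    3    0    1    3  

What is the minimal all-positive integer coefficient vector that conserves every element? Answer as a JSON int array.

B: 1·4+2·0+6·0+4·4 = 20 | 3·0+5·4 = 20
J: 1·5+2·3+6·3+4·0 = 29 | 3·3+5·4 = 29
Q: 1·5+2·5+6·5+4·1 = 49 | 3·3+5·8 = 49
Z: 1·7+2·5+6·0+4·2 = 25 | 3·0+5·5 = 25
M: 1·0+2·0+6·3+4·0 = 18 | 3·1+5·3 = 18
gcd(1,2,6,4,3,5) = 1

Coefficients: [1, 2, 6, 4, 3, 5]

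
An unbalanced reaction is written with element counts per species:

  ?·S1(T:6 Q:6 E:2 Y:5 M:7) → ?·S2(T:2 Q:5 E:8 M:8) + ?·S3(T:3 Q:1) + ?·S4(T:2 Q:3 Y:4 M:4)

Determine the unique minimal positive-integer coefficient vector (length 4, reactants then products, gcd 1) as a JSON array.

Coefficients: [4, 1, 4, 5]

T: 4·6 = 24 | 1·2+4·3+5·2 = 24
Q: 4·6 = 24 | 1·5+4·1+5·3 = 24
E: 4·2 = 8 | 1·8+4·0+5·0 = 8
Y: 4·5 = 20 | 1·0+4·0+5·4 = 20
M: 4·7 = 28 | 1·8+4·0+5·4 = 28
gcd(4,1,4,5) = 1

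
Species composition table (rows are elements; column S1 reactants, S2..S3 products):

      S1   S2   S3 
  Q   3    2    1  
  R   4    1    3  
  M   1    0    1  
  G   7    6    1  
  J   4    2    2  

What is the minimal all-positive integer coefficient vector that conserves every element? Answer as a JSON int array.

Q: 1·3 = 3 | 1·2+1·1 = 3
R: 1·4 = 4 | 1·1+1·3 = 4
M: 1·1 = 1 | 1·0+1·1 = 1
G: 1·7 = 7 | 1·6+1·1 = 7
J: 1·4 = 4 | 1·2+1·2 = 4
gcd(1,1,1) = 1

Coefficients: [1, 1, 1]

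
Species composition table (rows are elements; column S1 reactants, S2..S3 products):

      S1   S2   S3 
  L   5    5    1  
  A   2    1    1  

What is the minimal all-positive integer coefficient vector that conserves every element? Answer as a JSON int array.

Coefficients: [4, 3, 5]

L: 4·5 = 20 | 3·5+5·1 = 20
A: 4·2 = 8 | 3·1+5·1 = 8
gcd(4,3,5) = 1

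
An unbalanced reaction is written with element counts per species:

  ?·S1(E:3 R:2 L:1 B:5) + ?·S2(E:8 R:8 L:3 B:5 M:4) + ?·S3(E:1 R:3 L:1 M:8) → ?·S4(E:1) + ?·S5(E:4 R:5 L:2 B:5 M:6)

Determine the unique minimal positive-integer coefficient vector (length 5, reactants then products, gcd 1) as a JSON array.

E: 5·3+1·8+4·1 = 27 | 3·1+6·4 = 27
R: 5·2+1·8+4·3 = 30 | 3·0+6·5 = 30
L: 5·1+1·3+4·1 = 12 | 3·0+6·2 = 12
B: 5·5+1·5+4·0 = 30 | 3·0+6·5 = 30
M: 5·0+1·4+4·8 = 36 | 3·0+6·6 = 36
gcd(5,1,4,3,6) = 1

Coefficients: [5, 1, 4, 3, 6]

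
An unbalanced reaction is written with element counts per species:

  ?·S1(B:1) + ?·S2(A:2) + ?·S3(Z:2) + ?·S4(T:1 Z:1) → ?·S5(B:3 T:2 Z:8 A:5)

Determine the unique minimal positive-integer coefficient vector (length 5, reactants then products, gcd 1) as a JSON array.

Coefficients: [6, 5, 6, 4, 2]

B: 6·1+5·0+6·0+4·0 = 6 | 2·3 = 6
T: 6·0+5·0+6·0+4·1 = 4 | 2·2 = 4
Z: 6·0+5·0+6·2+4·1 = 16 | 2·8 = 16
A: 6·0+5·2+6·0+4·0 = 10 | 2·5 = 10
gcd(6,5,6,4,2) = 1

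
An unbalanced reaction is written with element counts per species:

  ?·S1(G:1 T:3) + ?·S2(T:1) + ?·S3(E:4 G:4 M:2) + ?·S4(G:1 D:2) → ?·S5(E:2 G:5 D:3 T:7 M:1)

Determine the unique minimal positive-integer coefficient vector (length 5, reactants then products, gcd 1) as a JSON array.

Coefficients: [3, 5, 1, 3, 2]

E: 3·0+5·0+1·4+3·0 = 4 | 2·2 = 4
G: 3·1+5·0+1·4+3·1 = 10 | 2·5 = 10
D: 3·0+5·0+1·0+3·2 = 6 | 2·3 = 6
T: 3·3+5·1+1·0+3·0 = 14 | 2·7 = 14
M: 3·0+5·0+1·2+3·0 = 2 | 2·1 = 2
gcd(3,5,1,3,2) = 1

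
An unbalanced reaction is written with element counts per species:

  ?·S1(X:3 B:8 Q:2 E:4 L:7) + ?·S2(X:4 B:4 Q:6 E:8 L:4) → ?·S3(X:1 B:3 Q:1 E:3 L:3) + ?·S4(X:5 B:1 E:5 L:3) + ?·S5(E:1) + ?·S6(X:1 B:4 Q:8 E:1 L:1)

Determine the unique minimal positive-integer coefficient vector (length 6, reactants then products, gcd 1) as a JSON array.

X: 2·3+3·4 = 18 | 6·1+2·5+2·0+2·1 = 18
B: 2·8+3·4 = 28 | 6·3+2·1+2·0+2·4 = 28
Q: 2·2+3·6 = 22 | 6·1+2·0+2·0+2·8 = 22
E: 2·4+3·8 = 32 | 6·3+2·5+2·1+2·1 = 32
L: 2·7+3·4 = 26 | 6·3+2·3+2·0+2·1 = 26
gcd(2,3,6,2,2,2) = 1

Coefficients: [2, 3, 6, 2, 2, 2]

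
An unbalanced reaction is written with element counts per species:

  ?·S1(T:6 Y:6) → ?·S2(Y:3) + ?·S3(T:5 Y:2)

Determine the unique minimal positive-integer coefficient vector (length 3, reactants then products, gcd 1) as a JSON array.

T: 5·6 = 30 | 6·0+6·5 = 30
Y: 5·6 = 30 | 6·3+6·2 = 30
gcd(5,6,6) = 1

Coefficients: [5, 6, 6]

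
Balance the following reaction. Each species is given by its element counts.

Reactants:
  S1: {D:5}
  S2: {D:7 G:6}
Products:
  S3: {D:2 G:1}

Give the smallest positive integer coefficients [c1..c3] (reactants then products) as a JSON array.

Coefficients: [1, 1, 6]

D: 1·5+1·7 = 12 | 6·2 = 12
G: 1·0+1·6 = 6 | 6·1 = 6
gcd(1,1,6) = 1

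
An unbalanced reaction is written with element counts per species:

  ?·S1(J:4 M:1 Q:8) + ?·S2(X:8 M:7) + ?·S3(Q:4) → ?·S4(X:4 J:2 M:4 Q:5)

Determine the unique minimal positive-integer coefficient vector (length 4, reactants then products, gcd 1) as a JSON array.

X: 2·0+2·8+1·0 = 16 | 4·4 = 16
J: 2·4+2·0+1·0 = 8 | 4·2 = 8
M: 2·1+2·7+1·0 = 16 | 4·4 = 16
Q: 2·8+2·0+1·4 = 20 | 4·5 = 20
gcd(2,2,1,4) = 1

Coefficients: [2, 2, 1, 4]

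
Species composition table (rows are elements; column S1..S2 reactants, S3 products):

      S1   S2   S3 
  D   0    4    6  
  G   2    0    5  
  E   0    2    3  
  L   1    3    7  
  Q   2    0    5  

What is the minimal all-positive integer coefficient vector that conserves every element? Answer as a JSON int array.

Coefficients: [5, 3, 2]

D: 5·0+3·4 = 12 | 2·6 = 12
G: 5·2+3·0 = 10 | 2·5 = 10
E: 5·0+3·2 = 6 | 2·3 = 6
L: 5·1+3·3 = 14 | 2·7 = 14
Q: 5·2+3·0 = 10 | 2·5 = 10
gcd(5,3,2) = 1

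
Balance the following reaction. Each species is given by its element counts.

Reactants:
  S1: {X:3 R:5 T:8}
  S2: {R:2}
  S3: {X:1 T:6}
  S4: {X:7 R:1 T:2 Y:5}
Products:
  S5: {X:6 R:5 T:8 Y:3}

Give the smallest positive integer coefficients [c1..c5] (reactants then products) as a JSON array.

X: 2·3+6·0+3·1+3·7 = 30 | 5·6 = 30
R: 2·5+6·2+3·0+3·1 = 25 | 5·5 = 25
T: 2·8+6·0+3·6+3·2 = 40 | 5·8 = 40
Y: 2·0+6·0+3·0+3·5 = 15 | 5·3 = 15
gcd(2,6,3,3,5) = 1

Coefficients: [2, 6, 3, 3, 5]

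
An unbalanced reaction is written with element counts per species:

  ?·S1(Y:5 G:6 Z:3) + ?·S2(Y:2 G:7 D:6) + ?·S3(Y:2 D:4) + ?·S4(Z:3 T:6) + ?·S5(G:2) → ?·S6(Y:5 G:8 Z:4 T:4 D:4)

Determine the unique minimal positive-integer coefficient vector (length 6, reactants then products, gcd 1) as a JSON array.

Coefficients: [4, 2, 3, 4, 5, 6]

Y: 4·5+2·2+3·2+4·0+5·0 = 30 | 6·5 = 30
G: 4·6+2·7+3·0+4·0+5·2 = 48 | 6·8 = 48
Z: 4·3+2·0+3·0+4·3+5·0 = 24 | 6·4 = 24
T: 4·0+2·0+3·0+4·6+5·0 = 24 | 6·4 = 24
D: 4·0+2·6+3·4+4·0+5·0 = 24 | 6·4 = 24
gcd(4,2,3,4,5,6) = 1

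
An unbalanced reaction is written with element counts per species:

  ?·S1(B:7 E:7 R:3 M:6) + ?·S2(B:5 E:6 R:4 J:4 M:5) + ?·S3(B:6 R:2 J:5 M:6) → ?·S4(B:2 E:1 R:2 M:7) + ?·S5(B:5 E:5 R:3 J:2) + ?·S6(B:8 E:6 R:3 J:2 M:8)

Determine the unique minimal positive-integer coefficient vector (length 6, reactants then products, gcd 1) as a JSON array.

B: 5·7+1·5+2·6 = 52 | 1·2+2·5+5·8 = 52
E: 5·7+1·6+2·0 = 41 | 1·1+2·5+5·6 = 41
R: 5·3+1·4+2·2 = 23 | 1·2+2·3+5·3 = 23
J: 5·0+1·4+2·5 = 14 | 1·0+2·2+5·2 = 14
M: 5·6+1·5+2·6 = 47 | 1·7+2·0+5·8 = 47
gcd(5,1,2,1,2,5) = 1

Coefficients: [5, 1, 2, 1, 2, 5]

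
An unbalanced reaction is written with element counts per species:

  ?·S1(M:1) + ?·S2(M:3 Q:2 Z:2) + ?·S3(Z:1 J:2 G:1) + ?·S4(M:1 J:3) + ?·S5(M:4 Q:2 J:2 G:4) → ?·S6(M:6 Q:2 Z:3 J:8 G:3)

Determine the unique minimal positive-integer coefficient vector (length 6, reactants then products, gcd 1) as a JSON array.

M: 4·1+2·3+5·0+4·1+1·4 = 18 | 3·6 = 18
Q: 4·0+2·2+5·0+4·0+1·2 = 6 | 3·2 = 6
Z: 4·0+2·2+5·1+4·0+1·0 = 9 | 3·3 = 9
J: 4·0+2·0+5·2+4·3+1·2 = 24 | 3·8 = 24
G: 4·0+2·0+5·1+4·0+1·4 = 9 | 3·3 = 9
gcd(4,2,5,4,1,3) = 1

Coefficients: [4, 2, 5, 4, 1, 3]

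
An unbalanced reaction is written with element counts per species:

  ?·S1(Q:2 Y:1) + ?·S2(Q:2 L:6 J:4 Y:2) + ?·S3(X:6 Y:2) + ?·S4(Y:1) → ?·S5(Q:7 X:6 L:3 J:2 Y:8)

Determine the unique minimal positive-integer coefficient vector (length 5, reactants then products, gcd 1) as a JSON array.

Coefficients: [6, 1, 2, 4, 2]

Q: 6·2+1·2+2·0+4·0 = 14 | 2·7 = 14
X: 6·0+1·0+2·6+4·0 = 12 | 2·6 = 12
L: 6·0+1·6+2·0+4·0 = 6 | 2·3 = 6
J: 6·0+1·4+2·0+4·0 = 4 | 2·2 = 4
Y: 6·1+1·2+2·2+4·1 = 16 | 2·8 = 16
gcd(6,1,2,4,2) = 1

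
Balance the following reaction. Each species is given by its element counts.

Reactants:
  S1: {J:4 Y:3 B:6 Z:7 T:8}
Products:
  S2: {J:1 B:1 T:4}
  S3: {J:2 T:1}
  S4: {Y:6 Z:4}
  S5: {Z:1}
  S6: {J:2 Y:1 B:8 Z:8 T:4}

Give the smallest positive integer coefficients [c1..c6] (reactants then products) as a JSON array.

Coefficients: [5, 6, 4, 2, 3, 3]

J: 5·4 = 20 | 6·1+4·2+2·0+3·0+3·2 = 20
Y: 5·3 = 15 | 6·0+4·0+2·6+3·0+3·1 = 15
B: 5·6 = 30 | 6·1+4·0+2·0+3·0+3·8 = 30
Z: 5·7 = 35 | 6·0+4·0+2·4+3·1+3·8 = 35
T: 5·8 = 40 | 6·4+4·1+2·0+3·0+3·4 = 40
gcd(5,6,4,2,3,3) = 1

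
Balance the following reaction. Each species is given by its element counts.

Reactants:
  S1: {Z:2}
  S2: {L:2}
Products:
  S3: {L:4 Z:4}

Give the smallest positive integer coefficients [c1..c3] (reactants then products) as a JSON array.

Coefficients: [2, 2, 1]

L: 2·0+2·2 = 4 | 1·4 = 4
Z: 2·2+2·0 = 4 | 1·4 = 4
gcd(2,2,1) = 1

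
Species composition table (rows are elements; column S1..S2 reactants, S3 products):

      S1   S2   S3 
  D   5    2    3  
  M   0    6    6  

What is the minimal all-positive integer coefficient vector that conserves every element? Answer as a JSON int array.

Coefficients: [1, 5, 5]

D: 1·5+5·2 = 15 | 5·3 = 15
M: 1·0+5·6 = 30 | 5·6 = 30
gcd(1,5,5) = 1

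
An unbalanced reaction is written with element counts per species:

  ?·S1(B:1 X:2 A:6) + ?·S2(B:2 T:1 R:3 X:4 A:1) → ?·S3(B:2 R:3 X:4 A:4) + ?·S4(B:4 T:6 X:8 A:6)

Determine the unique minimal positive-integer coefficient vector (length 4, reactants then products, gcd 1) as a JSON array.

Coefficients: [4, 6, 6, 1]

B: 4·1+6·2 = 16 | 6·2+1·4 = 16
T: 4·0+6·1 = 6 | 6·0+1·6 = 6
R: 4·0+6·3 = 18 | 6·3+1·0 = 18
X: 4·2+6·4 = 32 | 6·4+1·8 = 32
A: 4·6+6·1 = 30 | 6·4+1·6 = 30
gcd(4,6,6,1) = 1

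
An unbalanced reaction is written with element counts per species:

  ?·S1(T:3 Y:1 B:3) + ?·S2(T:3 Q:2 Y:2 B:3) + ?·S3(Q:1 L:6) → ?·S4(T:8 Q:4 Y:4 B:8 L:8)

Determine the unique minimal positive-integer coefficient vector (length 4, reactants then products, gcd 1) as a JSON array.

T: 4·3+4·3+4·0 = 24 | 3·8 = 24
Q: 4·0+4·2+4·1 = 12 | 3·4 = 12
Y: 4·1+4·2+4·0 = 12 | 3·4 = 12
B: 4·3+4·3+4·0 = 24 | 3·8 = 24
L: 4·0+4·0+4·6 = 24 | 3·8 = 24
gcd(4,4,4,3) = 1

Coefficients: [4, 4, 4, 3]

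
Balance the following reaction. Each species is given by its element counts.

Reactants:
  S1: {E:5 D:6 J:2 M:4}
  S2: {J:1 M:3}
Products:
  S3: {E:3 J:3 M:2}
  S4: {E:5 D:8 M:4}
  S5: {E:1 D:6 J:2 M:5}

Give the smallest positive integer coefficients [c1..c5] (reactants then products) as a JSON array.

Coefficients: [5, 1, 3, 3, 1]

E: 5·5+1·0 = 25 | 3·3+3·5+1·1 = 25
D: 5·6+1·0 = 30 | 3·0+3·8+1·6 = 30
J: 5·2+1·1 = 11 | 3·3+3·0+1·2 = 11
M: 5·4+1·3 = 23 | 3·2+3·4+1·5 = 23
gcd(5,1,3,3,1) = 1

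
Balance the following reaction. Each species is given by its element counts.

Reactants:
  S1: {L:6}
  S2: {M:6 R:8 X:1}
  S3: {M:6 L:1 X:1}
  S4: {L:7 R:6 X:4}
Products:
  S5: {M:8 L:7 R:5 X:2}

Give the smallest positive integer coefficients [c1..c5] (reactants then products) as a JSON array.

Coefficients: [5, 3, 5, 1, 6]

M: 5·0+3·6+5·6+1·0 = 48 | 6·8 = 48
L: 5·6+3·0+5·1+1·7 = 42 | 6·7 = 42
R: 5·0+3·8+5·0+1·6 = 30 | 6·5 = 30
X: 5·0+3·1+5·1+1·4 = 12 | 6·2 = 12
gcd(5,3,5,1,6) = 1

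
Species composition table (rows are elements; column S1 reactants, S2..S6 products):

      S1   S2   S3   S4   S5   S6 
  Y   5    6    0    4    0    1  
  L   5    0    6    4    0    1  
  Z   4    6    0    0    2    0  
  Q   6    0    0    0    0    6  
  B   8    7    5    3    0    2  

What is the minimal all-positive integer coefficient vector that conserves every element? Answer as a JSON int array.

Coefficients: [5, 2, 2, 2, 4, 5]

Y: 5·5 = 25 | 2·6+2·0+2·4+4·0+5·1 = 25
L: 5·5 = 25 | 2·0+2·6+2·4+4·0+5·1 = 25
Z: 5·4 = 20 | 2·6+2·0+2·0+4·2+5·0 = 20
Q: 5·6 = 30 | 2·0+2·0+2·0+4·0+5·6 = 30
B: 5·8 = 40 | 2·7+2·5+2·3+4·0+5·2 = 40
gcd(5,2,2,2,4,5) = 1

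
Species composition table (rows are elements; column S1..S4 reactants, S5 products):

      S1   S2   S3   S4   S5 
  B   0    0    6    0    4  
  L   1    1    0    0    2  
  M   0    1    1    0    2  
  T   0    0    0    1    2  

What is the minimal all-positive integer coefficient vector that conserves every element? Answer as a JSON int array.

Coefficients: [2, 4, 2, 6, 3]

B: 2·0+4·0+2·6+6·0 = 12 | 3·4 = 12
L: 2·1+4·1+2·0+6·0 = 6 | 3·2 = 6
M: 2·0+4·1+2·1+6·0 = 6 | 3·2 = 6
T: 2·0+4·0+2·0+6·1 = 6 | 3·2 = 6
gcd(2,4,2,6,3) = 1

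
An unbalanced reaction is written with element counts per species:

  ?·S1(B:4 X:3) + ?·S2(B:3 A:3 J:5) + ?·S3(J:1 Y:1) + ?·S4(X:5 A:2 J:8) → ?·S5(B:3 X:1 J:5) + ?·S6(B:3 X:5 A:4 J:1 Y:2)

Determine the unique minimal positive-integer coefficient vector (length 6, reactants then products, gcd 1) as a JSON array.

Coefficients: [3, 2, 4, 1, 4, 2]

B: 3·4+2·3+4·0+1·0 = 18 | 4·3+2·3 = 18
X: 3·3+2·0+4·0+1·5 = 14 | 4·1+2·5 = 14
A: 3·0+2·3+4·0+1·2 = 8 | 4·0+2·4 = 8
J: 3·0+2·5+4·1+1·8 = 22 | 4·5+2·1 = 22
Y: 3·0+2·0+4·1+1·0 = 4 | 4·0+2·2 = 4
gcd(3,2,4,1,4,2) = 1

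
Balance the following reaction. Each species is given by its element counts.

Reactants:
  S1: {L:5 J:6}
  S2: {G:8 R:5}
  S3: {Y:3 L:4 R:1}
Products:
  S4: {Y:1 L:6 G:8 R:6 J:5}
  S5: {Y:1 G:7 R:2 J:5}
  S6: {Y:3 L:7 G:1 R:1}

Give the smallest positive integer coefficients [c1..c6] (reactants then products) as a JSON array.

Coefficients: [5, 6, 3, 5, 1, 1]

Y: 5·0+6·0+3·3 = 9 | 5·1+1·1+1·3 = 9
L: 5·5+6·0+3·4 = 37 | 5·6+1·0+1·7 = 37
G: 5·0+6·8+3·0 = 48 | 5·8+1·7+1·1 = 48
R: 5·0+6·5+3·1 = 33 | 5·6+1·2+1·1 = 33
J: 5·6+6·0+3·0 = 30 | 5·5+1·5+1·0 = 30
gcd(5,6,3,5,1,1) = 1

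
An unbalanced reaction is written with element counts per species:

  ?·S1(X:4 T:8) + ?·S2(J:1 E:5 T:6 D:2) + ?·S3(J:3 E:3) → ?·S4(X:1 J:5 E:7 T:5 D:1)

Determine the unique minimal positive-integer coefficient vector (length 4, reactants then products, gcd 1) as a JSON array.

X: 1·4+2·0+6·0 = 4 | 4·1 = 4
J: 1·0+2·1+6·3 = 20 | 4·5 = 20
E: 1·0+2·5+6·3 = 28 | 4·7 = 28
T: 1·8+2·6+6·0 = 20 | 4·5 = 20
D: 1·0+2·2+6·0 = 4 | 4·1 = 4
gcd(1,2,6,4) = 1

Coefficients: [1, 2, 6, 4]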